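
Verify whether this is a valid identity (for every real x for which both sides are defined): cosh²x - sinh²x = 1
Claim: cosh²x - sinh²x = 1.
Reasoning: With cosh(x) = (e^x + e^-x)/2 and sinh(x) = (e^x - e^-x)/2: cosh²x = (e^(2x) + 2 + e^(-2x))/4 and sinh²x = (e^(2x) - 2 + e^(-2x))/4. Subtracting leaves 4/4 = 1.
So the two sides agree for every real x for which both sides are defined.

Conclusion: Yes, this is an identity.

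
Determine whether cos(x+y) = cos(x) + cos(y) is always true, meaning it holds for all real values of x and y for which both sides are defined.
No, this is NOT an identity.

Claim: cos(x+y) = cos(x) + cos(y).
Test a specific point where both sides are defined: x = π/4, y = -π/3.
LHS = cos(x+y) ≈ 0.9659
RHS = cos(x) + cos(y) ≈ 1.2071
Since 0.9659 ≠ 1.2071, the equation fails at this point, so it cannot hold for all real values of x and y for which both sides are defined.
The correct expansion is cos(x+y) = cos(x)cos(y) - sin(x)sin(y); cosine is not additive.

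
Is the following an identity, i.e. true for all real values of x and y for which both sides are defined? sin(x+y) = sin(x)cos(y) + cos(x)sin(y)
Yes, this is an identity.

Claim: sin(x+y) = sin(x)cos(y) + cos(x)sin(y).
Reasoning: By Euler's formula e^(i(x+y)) = e^(ix)·e^(iy) = (cos x + i·sin x)(cos y + i·sin y). The imaginary part of the left side is sin(x+y); the imaginary part of the product is sin(x)cos(y) + cos(x)sin(y).
So the two sides agree for all real values of x and y for which both sides are defined.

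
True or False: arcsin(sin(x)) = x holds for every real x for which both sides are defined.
False.

Claim: arcsin(sin(x)) = x.
Test a specific point where both sides are defined: x = π.
LHS = arcsin(sin(x)) ≈ 0.0000
RHS = x ≈ 3.1416
Since 0.0000 ≠ 3.1416, the equation fails at this point, so it cannot hold for every real x for which both sides are defined.
arcsin only returns values in [-π/2, π/2], so arcsin(sin(x)) = x holds only for x in that interval, not for all real x.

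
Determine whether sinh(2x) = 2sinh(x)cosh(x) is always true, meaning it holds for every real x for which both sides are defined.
Yes, this is an identity.

Claim: sinh(2x) = 2sinh(x)cosh(x).
Reasoning: 2sinh(x)cosh(x) = 2 · (e^x - e^-x)/2 · (e^x + e^-x)/2 = (e^(2x) - e^(-2x))/2 = sinh(2x).
So the two sides agree for every real x for which both sides are defined.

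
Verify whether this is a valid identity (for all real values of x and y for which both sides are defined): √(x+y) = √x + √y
Claim: √(x+y) = √x + √y.
Test a specific point where both sides are defined: x = 4, y = 1.
LHS = √(x+y) ≈ 2.2361
RHS = √x + √y ≈ 3.0000
Since 2.2361 ≠ 3.0000, the equation fails at this point, so it cannot hold for all real values of x and y for which both sides are defined.
Squaring the right side gives x + 2√(xy) + y, not x + y.

Conclusion: No, this is NOT an identity.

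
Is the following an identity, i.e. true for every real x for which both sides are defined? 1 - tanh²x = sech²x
Claim: 1 - tanh²x = sech²x.
Reasoning: Divide cosh²x - sinh²x = 1 through by cosh²x (never zero): 1 - tanh²x = 1/cosh²x = sech²x.
So the two sides agree for every real x for which both sides are defined.

Conclusion: Yes, this is an identity.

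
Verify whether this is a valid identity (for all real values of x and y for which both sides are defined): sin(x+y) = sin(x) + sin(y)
No, this is NOT an identity.

Claim: sin(x+y) = sin(x) + sin(y).
Test a specific point where both sides are defined: x = -π/6, y = π/2.
LHS = sin(x+y) ≈ 0.8660
RHS = sin(x) + sin(y) ≈ 0.5000
Since 0.8660 ≠ 0.5000, the equation fails at this point, so it cannot hold for all real values of x and y for which both sides are defined.
The correct expansion is sin(x+y) = sin(x)cos(y) + cos(x)sin(y); sine is not additive.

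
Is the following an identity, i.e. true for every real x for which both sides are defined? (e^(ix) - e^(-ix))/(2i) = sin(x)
Yes, this is an identity.

Claim: (e^(ix) - e^(-ix))/(2i) = sin(x).
Reasoning: By Euler's formula e^(ix) = cos(x) + i·sin(x) and e^(-ix) = cos(x) - i·sin(x). Subtracting cancels the cosine terms: e^(ix) - e^(-ix) = 2i·sin(x); divide by 2i.
So the two sides agree for every real x for which both sides are defined.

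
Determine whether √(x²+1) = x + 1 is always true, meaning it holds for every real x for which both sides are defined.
No, this is NOT an identity.

Claim: √(x²+1) = x + 1.
Test a specific point where both sides are defined: x = 4.
LHS = √(x²+1) ≈ 4.1231
RHS = x + 1 ≈ 5.0000
Since 4.1231 ≠ 5.0000, the equation fails at this point, so it cannot hold for every real x for which both sides are defined.
(x+1)² = x² + 2x + 1 ≠ x² + 1 unless x = 0.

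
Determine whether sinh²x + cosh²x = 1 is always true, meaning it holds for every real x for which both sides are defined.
Claim: sinh²x + cosh²x = 1.
Test a specific point where both sides are defined: x = -2.
LHS = sinh²x + cosh²x ≈ 27.3082
RHS = 1 ≈ 1.0000
Since 27.3082 ≠ 1.0000, the equation fails at this point, so it cannot hold for every real x for which both sides are defined.
The correct hyperbolic identity is cosh²x - sinh²x = 1 (a difference); the sum sinh²x + cosh²x equals cosh(2x).

Conclusion: No, this is NOT an identity.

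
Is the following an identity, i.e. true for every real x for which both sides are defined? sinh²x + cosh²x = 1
No, this is NOT an identity.

Claim: sinh²x + cosh²x = 1.
Test a specific point where both sides are defined: x = 4.
LHS = sinh²x + cosh²x ≈ 1490.4792
RHS = 1 ≈ 1.0000
Since 1490.4792 ≠ 1.0000, the equation fails at this point, so it cannot hold for every real x for which both sides are defined.
The correct hyperbolic identity is cosh²x - sinh²x = 1 (a difference); the sum sinh²x + cosh²x equals cosh(2x).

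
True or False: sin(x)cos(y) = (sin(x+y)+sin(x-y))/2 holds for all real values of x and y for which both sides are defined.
True.

Claim: sin(x)cos(y) = (sin(x+y)+sin(x-y))/2.
Reasoning: sin(x+y) = sin(x)cos(y) + cos(x)sin(y) and sin(x-y) = sin(x)cos(y) - cos(x)sin(y). Adding, sin(x+y) + sin(x-y) = 2sin(x)cos(y); divide by 2.
So the two sides agree for all real values of x and y for which both sides are defined.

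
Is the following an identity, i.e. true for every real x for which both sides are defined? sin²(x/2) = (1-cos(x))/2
Claim: sin²(x/2) = (1-cos(x))/2.
Reasoning: Use cos(2θ) = 1 - 2sin²θ with θ = x/2: cos(x) = 1 - 2sin²(x/2). Solving for sin²(x/2) gives (1 - cos(x))/2.
So the two sides agree for every real x for which both sides are defined.

Conclusion: Yes, this is an identity.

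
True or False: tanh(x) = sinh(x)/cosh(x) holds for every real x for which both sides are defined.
Claim: tanh(x) = sinh(x)/cosh(x).
Reasoning: tanh(x) is defined as sinh(x)/cosh(x) = (e^x - e^-x)/(e^x + e^-x); cosh(x) ≥ 1 is never zero, so this holds for every real x.
So the two sides agree for every real x for which both sides are defined.

Conclusion: True.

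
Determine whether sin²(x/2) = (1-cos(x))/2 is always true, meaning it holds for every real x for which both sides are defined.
Yes, this is an identity.

Claim: sin²(x/2) = (1-cos(x))/2.
Reasoning: Use cos(2θ) = 1 - 2sin²θ with θ = x/2: cos(x) = 1 - 2sin²(x/2). Solving for sin²(x/2) gives (1 - cos(x))/2.
So the two sides agree for every real x for which both sides are defined.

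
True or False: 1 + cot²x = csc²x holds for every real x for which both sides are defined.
True.

Claim: 1 + cot²x = csc²x.
Reasoning: Start from sin²x + cos²x = 1 and divide every term by sin²x (allowed wherever cot x and csc x are defined): 1 + cot²x = 1/sin²x = csc²x.
So the two sides agree for every real x for which both sides are defined.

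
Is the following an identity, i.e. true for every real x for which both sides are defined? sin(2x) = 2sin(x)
No, this is NOT an identity.

Claim: sin(2x) = 2sin(x).
Test a specific point where both sides are defined: x = π/3.
LHS = sin(2x) ≈ 0.8660
RHS = 2sin(x) ≈ 1.7321
Since 0.8660 ≠ 1.7321, the equation fails at this point, so it cannot hold for every real x for which both sides are defined.
The correct double-angle formula is sin(2x) = 2sin(x)cos(x).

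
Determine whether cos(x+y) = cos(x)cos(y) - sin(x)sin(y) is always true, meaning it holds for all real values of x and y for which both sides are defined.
Claim: cos(x+y) = cos(x)cos(y) - sin(x)sin(y).
Reasoning: By Euler's formula e^(i(x+y)) = e^(ix)·e^(iy) = (cos x + i·sin x)(cos y + i·sin y). The real part of the left side is cos(x+y); the real part of the product is cos(x)cos(y) - sin(x)sin(y) (since i·i = -1).
So the two sides agree for all real values of x and y for which both sides are defined.

Conclusion: Yes, this is an identity.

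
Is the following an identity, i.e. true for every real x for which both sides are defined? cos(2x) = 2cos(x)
No, this is NOT an identity.

Claim: cos(2x) = 2cos(x).
Test a specific point where both sides are defined: x = π/4.
LHS = cos(2x) ≈ 0.0000
RHS = 2cos(x) ≈ 1.4142
Since 0.0000 ≠ 1.4142, the equation fails at this point, so it cannot hold for every real x for which both sides are defined.
The correct double-angle formula is cos(2x) = cos²x - sin²x.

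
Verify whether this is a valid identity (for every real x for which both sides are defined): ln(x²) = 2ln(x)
Yes, this is an identity.

Claim: ln(x²) = 2ln(x).
Reasoning: The right side requires x > 0. For x > 0, x² = (e^(ln x))² = e^(2ln x), so ln(x²) = 2ln(x). (For x < 0 the right side is undefined, so those values are outside the claim.)
So the two sides agree for every real x for which both sides are defined.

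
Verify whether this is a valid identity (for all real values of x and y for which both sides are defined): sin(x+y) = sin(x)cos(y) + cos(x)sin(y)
Yes, this is an identity.

Claim: sin(x+y) = sin(x)cos(y) + cos(x)sin(y).
Reasoning: By Euler's formula e^(i(x+y)) = e^(ix)·e^(iy) = (cos x + i·sin x)(cos y + i·sin y). The imaginary part of the left side is sin(x+y); the imaginary part of the product is sin(x)cos(y) + cos(x)sin(y).
So the two sides agree for all real values of x and y for which both sides are defined.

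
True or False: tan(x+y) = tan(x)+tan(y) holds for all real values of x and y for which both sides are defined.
Claim: tan(x+y) = tan(x)+tan(y).
Test a specific point where both sides are defined: x = 2π/3, y = π/6.
LHS = tan(x+y) ≈ -0.5774
RHS = tan(x)+tan(y) ≈ -1.1547
Since -0.5774 ≠ -1.1547, the equation fails at this point, so it cannot hold for all real values of x and y for which both sides are defined.
The correct formula is tan(x+y) = (tan(x) + tan(y))/(1 - tan(x)tan(y)).

Conclusion: False.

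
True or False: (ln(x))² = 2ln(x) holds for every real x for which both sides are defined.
Claim: (ln(x))² = 2ln(x).
Test a specific point where both sides are defined: x = 3/2.
LHS = (ln(x))² ≈ 0.1644
RHS = 2ln(x) ≈ 0.8109
Since 0.1644 ≠ 0.8109, the equation fails at this point, so it cannot hold for every real x for which both sides are defined.
2ln(x) equals ln(x²), which is not the same as (ln x)².

Conclusion: False.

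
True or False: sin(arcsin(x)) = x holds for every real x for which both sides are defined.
True.

Claim: sin(arcsin(x)) = x.
Reasoning: For -1 ≤ x ≤ 1 (where arcsin is defined), arcsin(x) is by definition an angle whose sine equals x. Taking the sine of that angle returns x. (Note the other order, arcsin(sin x) = x, is NOT an identity.)
So the two sides agree for every real x for which both sides are defined.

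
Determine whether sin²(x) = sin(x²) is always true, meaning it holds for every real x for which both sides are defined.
No, this is NOT an identity.

Claim: sin²(x) = sin(x²).
Test a specific point where both sides are defined: x = -π/3.
LHS = sin²(x) ≈ 0.7500
RHS = sin(x²) ≈ 0.8897
Since 0.7500 ≠ 0.8897, the equation fails at this point, so it cannot hold for every real x for which both sides are defined.
sin²(x) means (sin x)², squaring the output; sin(x²) squares the input. These are different functions.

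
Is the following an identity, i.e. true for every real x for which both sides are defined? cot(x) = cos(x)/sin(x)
Claim: cot(x) = cos(x)/sin(x).
Reasoning: cot(x) is defined as 1/tan(x) = 1/(sin(x)/cos(x)) = cos(x)/sin(x), wherever sin(x) ≠ 0.
So the two sides agree for every real x for which both sides are defined.

Conclusion: Yes, this is an identity.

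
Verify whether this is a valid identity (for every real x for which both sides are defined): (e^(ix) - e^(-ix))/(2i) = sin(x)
Yes, this is an identity.

Claim: (e^(ix) - e^(-ix))/(2i) = sin(x).
Reasoning: By Euler's formula e^(ix) = cos(x) + i·sin(x) and e^(-ix) = cos(x) - i·sin(x). Subtracting cancels the cosine terms: e^(ix) - e^(-ix) = 2i·sin(x); divide by 2i.
So the two sides agree for every real x for which both sides are defined.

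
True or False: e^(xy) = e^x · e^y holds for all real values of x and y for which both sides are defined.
False.

Claim: e^(xy) = e^x · e^y.
Test a specific point where both sides are defined: x = 1, y = 3/2.
LHS = e^(xy) ≈ 4.4817
RHS = e^x · e^y ≈ 12.1825
Since 4.4817 ≠ 12.1825, the equation fails at this point, so it cannot hold for all real values of x and y for which both sides are defined.
e^x · e^y = e^(x+y), not e^(xy).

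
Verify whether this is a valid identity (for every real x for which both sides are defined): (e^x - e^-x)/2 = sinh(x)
Claim: (e^x - e^-x)/2 = sinh(x).
Reasoning: This is exactly the definition of the hyperbolic sine: sinh(x) := (e^x - e^-x)/2.
So the two sides agree for every real x for which both sides are defined.

Conclusion: Yes, this is an identity.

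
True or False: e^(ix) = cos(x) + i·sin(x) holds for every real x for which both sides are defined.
Claim: e^(ix) = cos(x) + i·sin(x).
Reasoning: Euler's formula. Expand e^(ix) = Σ (ix)^k / k!. Since i² = -1, the even-k terms are Σ (-1)^m x^(2m)/(2m)! = cos(x) and the odd-k terms are i · Σ (-1)^m x^(2m+1)/(2m+1)! = i·sin(x).
So the two sides agree for every real x for which both sides are defined.

Conclusion: True.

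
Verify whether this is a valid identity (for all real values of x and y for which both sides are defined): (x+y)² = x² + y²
No, this is NOT an identity.

Claim: (x+y)² = x² + y².
Test a specific point where both sides are defined: x = -3, y = 5.
LHS = (x+y)² ≈ 4.0000
RHS = x² + y² ≈ 34.0000
Since 4.0000 ≠ 34.0000, the equation fails at this point, so it cannot hold for all real values of x and y for which both sides are defined.
The correct expansion is (x+y)² = x² + 2xy + y²; the cross term 2xy is missing.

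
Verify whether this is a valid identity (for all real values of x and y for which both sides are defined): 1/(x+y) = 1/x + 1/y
Claim: 1/(x+y) = 1/x + 1/y.
Test a specific point where both sides are defined: x = 1/2, y = 4.
LHS = 1/(x+y) ≈ 0.2222
RHS = 1/x + 1/y ≈ 2.2500
Since 0.2222 ≠ 2.2500, the equation fails at this point, so it cannot hold for all real values of x and y for which both sides are defined.
1/x + 1/y = (x+y)/(xy), which is not 1/(x+y).

Conclusion: No, this is NOT an identity.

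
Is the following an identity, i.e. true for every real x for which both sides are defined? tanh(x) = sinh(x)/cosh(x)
Yes, this is an identity.

Claim: tanh(x) = sinh(x)/cosh(x).
Reasoning: tanh(x) is defined as sinh(x)/cosh(x) = (e^x - e^-x)/(e^x + e^-x); cosh(x) ≥ 1 is never zero, so this holds for every real x.
So the two sides agree for every real x for which both sides are defined.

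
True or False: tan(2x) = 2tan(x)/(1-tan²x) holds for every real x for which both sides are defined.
Claim: tan(2x) = 2tan(x)/(1-tan²x).
Reasoning: tan(2x) = sin(2x)/cos(2x) = 2sin(x)cos(x) / (cos²x - sin²x). Divide numerator and denominator by cos²x: 2tan(x) / (1 - tan²x).
So the two sides agree for every real x for which both sides are defined.

Conclusion: True.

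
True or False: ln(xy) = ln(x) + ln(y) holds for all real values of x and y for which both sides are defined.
True.

Claim: ln(xy) = ln(x) + ln(y).
Reasoning: Both sides are simultaneously defined only when x, y > 0. Write x = e^p, y = e^q (p = ln x, q = ln y). Then xy = e^p · e^q = e^(p+q), so ln(xy) = p + q = ln(x) + ln(y).
So the two sides agree for all real values of x and y for which both sides are defined.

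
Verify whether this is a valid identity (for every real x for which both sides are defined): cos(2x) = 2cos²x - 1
Yes, this is an identity.

Claim: cos(2x) = 2cos²x - 1.
Reasoning: cos(2x) = cos²x - sin²x. Replace sin²x by 1 - cos²x: cos²x - (1 - cos²x) = 2cos²x - 1.
So the two sides agree for every real x for which both sides are defined.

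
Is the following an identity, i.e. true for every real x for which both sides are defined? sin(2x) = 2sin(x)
No, this is NOT an identity.

Claim: sin(2x) = 2sin(x).
Test a specific point where both sides are defined: x = -π/6.
LHS = sin(2x) ≈ -0.8660
RHS = 2sin(x) ≈ -1.0000
Since -0.8660 ≠ -1.0000, the equation fails at this point, so it cannot hold for every real x for which both sides are defined.
The correct double-angle formula is sin(2x) = 2sin(x)cos(x).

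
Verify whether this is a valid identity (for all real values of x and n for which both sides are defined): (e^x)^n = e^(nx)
Claim: (e^x)^n = e^(nx).
Reasoning: e^x is a positive real number, and for a positive base B and real exponent n, B^n = e^(n·ln B). With B = e^x, ln B = x, so (e^x)^n = e^(n·x).
So the two sides agree for all real values of x and n for which both sides are defined.

Conclusion: Yes, this is an identity.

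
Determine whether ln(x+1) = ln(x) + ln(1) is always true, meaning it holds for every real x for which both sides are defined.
No, this is NOT an identity.

Claim: ln(x+1) = ln(x) + ln(1).
Test a specific point where both sides are defined: x = 3/2.
LHS = ln(x+1) ≈ 0.9163
RHS = ln(x) + ln(1) ≈ 0.4055
Since 0.9163 ≠ 0.4055, the equation fails at this point, so it cannot hold for every real x for which both sides are defined.
ln(1) = 0, so the right side is just ln(x), which differs from ln(x+1).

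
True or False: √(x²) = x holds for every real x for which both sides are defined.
Claim: √(x²) = x.
Test a specific point where both sides are defined: x = -2.
LHS = √(x²) ≈ 2.0000
RHS = x ≈ -2.0000
Since 2.0000 ≠ -2.0000, the equation fails at this point, so it cannot hold for every real x for which both sides are defined.
√(x²) = |x|, which differs from x whenever x < 0 (both sides are defined for every real x).

Conclusion: False.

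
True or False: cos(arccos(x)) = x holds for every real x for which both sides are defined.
Claim: cos(arccos(x)) = x.
Reasoning: For -1 ≤ x ≤ 1 (where arccos is defined), arccos(x) is by definition an angle whose cosine equals x. Taking the cosine of that angle returns x. (Note the other order, arccos(cos x) = x, is NOT an identity.)
So the two sides agree for every real x for which both sides are defined.

Conclusion: True.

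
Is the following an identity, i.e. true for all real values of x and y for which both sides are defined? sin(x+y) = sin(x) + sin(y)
No, this is NOT an identity.

Claim: sin(x+y) = sin(x) + sin(y).
Test a specific point where both sides are defined: x = -π/2, y = 2π/3.
LHS = sin(x+y) ≈ 0.5000
RHS = sin(x) + sin(y) ≈ -0.1340
Since 0.5000 ≠ -0.1340, the equation fails at this point, so it cannot hold for all real values of x and y for which both sides are defined.
The correct expansion is sin(x+y) = sin(x)cos(y) + cos(x)sin(y); sine is not additive.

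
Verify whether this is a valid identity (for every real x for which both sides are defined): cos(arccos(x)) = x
Claim: cos(arccos(x)) = x.
Reasoning: For -1 ≤ x ≤ 1 (where arccos is defined), arccos(x) is by definition an angle whose cosine equals x. Taking the cosine of that angle returns x. (Note the other order, arccos(cos x) = x, is NOT an identity.)
So the two sides agree for every real x for which both sides are defined.

Conclusion: Yes, this is an identity.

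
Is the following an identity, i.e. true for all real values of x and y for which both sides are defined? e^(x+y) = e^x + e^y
Claim: e^(x+y) = e^x + e^y.
Test a specific point where both sides are defined: x = -3, y = -1.
LHS = e^(x+y) ≈ 0.0183
RHS = e^x + e^y ≈ 0.4177
Since 0.0183 ≠ 0.4177, the equation fails at this point, so it cannot hold for all real values of x and y for which both sides are defined.
The correct rule is e^(x+y) = e^x · e^y (a product, not a sum).

Conclusion: No, this is NOT an identity.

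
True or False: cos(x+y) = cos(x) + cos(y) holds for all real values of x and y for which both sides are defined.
Claim: cos(x+y) = cos(x) + cos(y).
Test a specific point where both sides are defined: x = -π/6, y = -π/6.
LHS = cos(x+y) ≈ 0.5000
RHS = cos(x) + cos(y) ≈ 1.7321
Since 0.5000 ≠ 1.7321, the equation fails at this point, so it cannot hold for all real values of x and y for which both sides are defined.
The correct expansion is cos(x+y) = cos(x)cos(y) - sin(x)sin(y); cosine is not additive.

Conclusion: False.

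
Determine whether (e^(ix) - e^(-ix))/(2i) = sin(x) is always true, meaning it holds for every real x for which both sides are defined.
Yes, this is an identity.

Claim: (e^(ix) - e^(-ix))/(2i) = sin(x).
Reasoning: By Euler's formula e^(ix) = cos(x) + i·sin(x) and e^(-ix) = cos(x) - i·sin(x). Subtracting cancels the cosine terms: e^(ix) - e^(-ix) = 2i·sin(x); divide by 2i.
So the two sides agree for every real x for which both sides are defined.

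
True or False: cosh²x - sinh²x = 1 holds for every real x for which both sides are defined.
Claim: cosh²x - sinh²x = 1.
Reasoning: With cosh(x) = (e^x + e^-x)/2 and sinh(x) = (e^x - e^-x)/2: cosh²x = (e^(2x) + 2 + e^(-2x))/4 and sinh²x = (e^(2x) - 2 + e^(-2x))/4. Subtracting leaves 4/4 = 1.
So the two sides agree for every real x for which both sides are defined.

Conclusion: True.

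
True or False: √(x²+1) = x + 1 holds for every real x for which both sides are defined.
Claim: √(x²+1) = x + 1.
Test a specific point where both sides are defined: x = -1.
LHS = √(x²+1) ≈ 1.4142
RHS = x + 1 ≈ 0.0000
Since 1.4142 ≠ 0.0000, the equation fails at this point, so it cannot hold for every real x for which both sides are defined.
(x+1)² = x² + 2x + 1 ≠ x² + 1 unless x = 0.

Conclusion: False.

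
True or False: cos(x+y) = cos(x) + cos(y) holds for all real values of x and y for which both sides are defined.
False.

Claim: cos(x+y) = cos(x) + cos(y).
Test a specific point where both sides are defined: x = π/3, y = π/3.
LHS = cos(x+y) ≈ -0.5000
RHS = cos(x) + cos(y) ≈ 1.0000
Since -0.5000 ≠ 1.0000, the equation fails at this point, so it cannot hold for all real values of x and y for which both sides are defined.
The correct expansion is cos(x+y) = cos(x)cos(y) - sin(x)sin(y); cosine is not additive.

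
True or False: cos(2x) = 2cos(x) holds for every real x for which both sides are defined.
Claim: cos(2x) = 2cos(x).
Test a specific point where both sides are defined: x = -π/4.
LHS = cos(2x) ≈ 0.0000
RHS = 2cos(x) ≈ 1.4142
Since 0.0000 ≠ 1.4142, the equation fails at this point, so it cannot hold for every real x for which both sides are defined.
The correct double-angle formula is cos(2x) = cos²x - sin²x.

Conclusion: False.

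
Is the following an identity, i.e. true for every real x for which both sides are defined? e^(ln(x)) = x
Claim: e^(ln(x)) = x.
Reasoning: For x > 0, ln(x) is by definition the exponent p such that e^p = x. Raising e to that exponent therefore returns x: e^(ln x) = x.
So the two sides agree for every real x for which both sides are defined.

Conclusion: Yes, this is an identity.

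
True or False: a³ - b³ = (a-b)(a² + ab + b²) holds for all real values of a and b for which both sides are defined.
Claim: a³ - b³ = (a-b)(a² + ab + b²).
Reasoning: Expand the right side: (a-b)(a² + ab + b²) = a³ + a²b + ab² - a²b - ab² - b³ = a³ - b³ (the middle terms cancel in pairs).
So the two sides agree for all real values of a and b for which both sides are defined.

Conclusion: True.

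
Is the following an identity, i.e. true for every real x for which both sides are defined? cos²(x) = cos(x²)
Claim: cos²(x) = cos(x²).
Test a specific point where both sides are defined: x = π/6.
LHS = cos²(x) ≈ 0.7500
RHS = cos(x²) ≈ 0.9627
Since 0.7500 ≠ 0.9627, the equation fails at this point, so it cannot hold for every real x for which both sides are defined.
cos²(x) means (cos x)², squaring the output; cos(x²) squares the input. These are different functions.

Conclusion: No, this is NOT an identity.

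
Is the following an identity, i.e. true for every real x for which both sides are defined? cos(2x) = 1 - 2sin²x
Yes, this is an identity.

Claim: cos(2x) = 1 - 2sin²x.
Reasoning: cos(2x) = cos²x - sin²x. Replace cos²x by 1 - sin²x: (1 - sin²x) - sin²x = 1 - 2sin²x.
So the two sides agree for every real x for which both sides are defined.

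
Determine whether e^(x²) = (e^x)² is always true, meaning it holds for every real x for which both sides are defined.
Claim: e^(x²) = (e^x)².
Test a specific point where both sides are defined: x = -2.
LHS = e^(x²) ≈ 54.5982
RHS = (e^x)² ≈ 0.0183
Since 54.5982 ≠ 0.0183, the equation fails at this point, so it cannot hold for every real x for which both sides are defined.
(e^x)² = e^(2x), and 2x ≠ x² in general.

Conclusion: No, this is NOT an identity.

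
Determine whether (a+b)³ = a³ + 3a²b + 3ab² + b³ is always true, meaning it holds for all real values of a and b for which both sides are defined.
Yes, this is an identity.

Claim: (a+b)³ = a³ + 3a²b + 3ab² + b³.
Reasoning: (a+b)³ = (a+b)(a+b)² = (a+b)(a² + 2ab + b²) = a³ + 2a²b + ab² + a²b + 2ab² + b³ = a³ + 3a²b + 3ab² + b³.
So the two sides agree for all real values of a and b for which both sides are defined.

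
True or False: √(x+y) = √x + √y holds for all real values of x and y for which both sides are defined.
Claim: √(x+y) = √x + √y.
Test a specific point where both sides are defined: x = 5, y = 3.
LHS = √(x+y) ≈ 2.8284
RHS = √x + √y ≈ 3.9681
Since 2.8284 ≠ 3.9681, the equation fails at this point, so it cannot hold for all real values of x and y for which both sides are defined.
Squaring the right side gives x + 2√(xy) + y, not x + y.

Conclusion: False.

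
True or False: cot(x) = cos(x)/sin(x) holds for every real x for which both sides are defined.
Claim: cot(x) = cos(x)/sin(x).
Reasoning: cot(x) is defined as 1/tan(x) = 1/(sin(x)/cos(x)) = cos(x)/sin(x), wherever sin(x) ≠ 0.
So the two sides agree for every real x for which both sides are defined.

Conclusion: True.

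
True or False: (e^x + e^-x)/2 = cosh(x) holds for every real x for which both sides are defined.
True.

Claim: (e^x + e^-x)/2 = cosh(x).
Reasoning: This is exactly the definition of the hyperbolic cosine: cosh(x) := (e^x + e^-x)/2.
So the two sides agree for every real x for which both sides are defined.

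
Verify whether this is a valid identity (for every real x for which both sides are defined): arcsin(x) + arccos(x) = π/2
Yes, this is an identity.

Claim: arcsin(x) + arccos(x) = π/2.
Reasoning: Both sides are defined for -1 ≤ x ≤ 1. Let θ = arcsin(x), so sin θ = x and θ ∈ [-π/2, π/2]. Then cos(π/2 - θ) = sin θ = x and π/2 - θ ∈ [0, π], which is exactly the range of arccos, so arccos(x) = π/2 - θ. Adding: arcsin(x) + arccos(x) = θ + (π/2 - θ) = π/2.
So the two sides agree for every real x for which both sides are defined.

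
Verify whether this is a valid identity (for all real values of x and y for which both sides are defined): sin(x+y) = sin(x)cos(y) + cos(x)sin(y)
Claim: sin(x+y) = sin(x)cos(y) + cos(x)sin(y).
Reasoning: By Euler's formula e^(i(x+y)) = e^(ix)·e^(iy) = (cos x + i·sin x)(cos y + i·sin y). The imaginary part of the left side is sin(x+y); the imaginary part of the product is sin(x)cos(y) + cos(x)sin(y).
So the two sides agree for all real values of x and y for which both sides are defined.

Conclusion: Yes, this is an identity.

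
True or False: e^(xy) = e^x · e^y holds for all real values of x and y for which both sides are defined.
Claim: e^(xy) = e^x · e^y.
Test a specific point where both sides are defined: x = -2, y = 3.
LHS = e^(xy) ≈ 0.0025
RHS = e^x · e^y ≈ 2.7183
Since 0.0025 ≠ 2.7183, the equation fails at this point, so it cannot hold for all real values of x and y for which both sides are defined.
e^x · e^y = e^(x+y), not e^(xy).

Conclusion: False.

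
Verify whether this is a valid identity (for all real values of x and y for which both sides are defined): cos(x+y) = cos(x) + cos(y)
No, this is NOT an identity.

Claim: cos(x+y) = cos(x) + cos(y).
Test a specific point where both sides are defined: x = -π/6, y = -π/2.
LHS = cos(x+y) ≈ -0.5000
RHS = cos(x) + cos(y) ≈ 0.8660
Since -0.5000 ≠ 0.8660, the equation fails at this point, so it cannot hold for all real values of x and y for which both sides are defined.
The correct expansion is cos(x+y) = cos(x)cos(y) - sin(x)sin(y); cosine is not additive.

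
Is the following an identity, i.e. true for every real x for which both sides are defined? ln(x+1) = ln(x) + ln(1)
No, this is NOT an identity.

Claim: ln(x+1) = ln(x) + ln(1).
Test a specific point where both sides are defined: x = 1/2.
LHS = ln(x+1) ≈ 0.4055
RHS = ln(x) + ln(1) ≈ -0.6931
Since 0.4055 ≠ -0.6931, the equation fails at this point, so it cannot hold for every real x for which both sides are defined.
ln(1) = 0, so the right side is just ln(x), which differs from ln(x+1).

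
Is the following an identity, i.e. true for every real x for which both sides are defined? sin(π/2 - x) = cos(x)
Claim: sin(π/2 - x) = cos(x).
Reasoning: Use sin(u - v) = sin(u)cos(v) - cos(u)sin(v) with u = π/2, v = x: sin(π/2)cos(x) - cos(π/2)sin(x) = 1·cos(x) - 0·sin(x) = cos(x).
So the two sides agree for every real x for which both sides are defined.

Conclusion: Yes, this is an identity.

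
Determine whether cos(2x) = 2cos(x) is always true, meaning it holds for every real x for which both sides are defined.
No, this is NOT an identity.

Claim: cos(2x) = 2cos(x).
Test a specific point where both sides are defined: x = -π/6.
LHS = cos(2x) ≈ 0.5000
RHS = 2cos(x) ≈ 1.7321
Since 0.5000 ≠ 1.7321, the equation fails at this point, so it cannot hold for every real x for which both sides are defined.
The correct double-angle formula is cos(2x) = cos²x - sin²x.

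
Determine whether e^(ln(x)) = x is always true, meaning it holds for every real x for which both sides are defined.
Yes, this is an identity.

Claim: e^(ln(x)) = x.
Reasoning: For x > 0, ln(x) is by definition the exponent p such that e^p = x. Raising e to that exponent therefore returns x: e^(ln x) = x.
So the two sides agree for every real x for which both sides are defined.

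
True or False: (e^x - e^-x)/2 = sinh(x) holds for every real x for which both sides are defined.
True.

Claim: (e^x - e^-x)/2 = sinh(x).
Reasoning: This is exactly the definition of the hyperbolic sine: sinh(x) := (e^x - e^-x)/2.
So the two sides agree for every real x for which both sides are defined.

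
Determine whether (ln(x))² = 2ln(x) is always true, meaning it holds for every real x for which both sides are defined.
Claim: (ln(x))² = 2ln(x).
Test a specific point where both sides are defined: x = 4.
LHS = (ln(x))² ≈ 1.9218
RHS = 2ln(x) ≈ 2.7726
Since 1.9218 ≠ 2.7726, the equation fails at this point, so it cannot hold for every real x for which both sides are defined.
2ln(x) equals ln(x²), which is not the same as (ln x)².

Conclusion: No, this is NOT an identity.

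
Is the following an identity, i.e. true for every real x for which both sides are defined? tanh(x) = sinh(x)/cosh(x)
Claim: tanh(x) = sinh(x)/cosh(x).
Reasoning: tanh(x) is defined as sinh(x)/cosh(x) = (e^x - e^-x)/(e^x + e^-x); cosh(x) ≥ 1 is never zero, so this holds for every real x.
So the two sides agree for every real x for which both sides are defined.

Conclusion: Yes, this is an identity.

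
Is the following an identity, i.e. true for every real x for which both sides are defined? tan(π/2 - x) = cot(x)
Yes, this is an identity.

Claim: tan(π/2 - x) = cot(x).
Reasoning: tan(π/2 - x) = sin(π/2 - x)/cos(π/2 - x) = cos(x)/sin(x) = cot(x), using the cofunction identities sin(π/2 - x) = cos(x) and cos(π/2 - x) = sin(x).
So the two sides agree for every real x for which both sides are defined.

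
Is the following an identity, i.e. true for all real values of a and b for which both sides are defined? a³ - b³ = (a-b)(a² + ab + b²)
Yes, this is an identity.

Claim: a³ - b³ = (a-b)(a² + ab + b²).
Reasoning: Expand the right side: (a-b)(a² + ab + b²) = a³ + a²b + ab² - a²b - ab² - b³ = a³ - b³ (the middle terms cancel in pairs).
So the two sides agree for all real values of a and b for which both sides are defined.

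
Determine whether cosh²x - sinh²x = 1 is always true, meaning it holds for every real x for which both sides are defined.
Yes, this is an identity.

Claim: cosh²x - sinh²x = 1.
Reasoning: With cosh(x) = (e^x + e^-x)/2 and sinh(x) = (e^x - e^-x)/2: cosh²x = (e^(2x) + 2 + e^(-2x))/4 and sinh²x = (e^(2x) - 2 + e^(-2x))/4. Subtracting leaves 4/4 = 1.
So the two sides agree for every real x for which both sides are defined.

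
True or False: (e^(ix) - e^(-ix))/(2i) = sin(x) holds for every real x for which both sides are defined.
True.

Claim: (e^(ix) - e^(-ix))/(2i) = sin(x).
Reasoning: By Euler's formula e^(ix) = cos(x) + i·sin(x) and e^(-ix) = cos(x) - i·sin(x). Subtracting cancels the cosine terms: e^(ix) - e^(-ix) = 2i·sin(x); divide by 2i.
So the two sides agree for every real x for which both sides are defined.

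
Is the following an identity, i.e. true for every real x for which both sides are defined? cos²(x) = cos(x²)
No, this is NOT an identity.

Claim: cos²(x) = cos(x²).
Test a specific point where both sides are defined: x = 2π/3.
LHS = cos²(x) ≈ 0.2500
RHS = cos(x²) ≈ -0.3202
Since 0.2500 ≠ -0.3202, the equation fails at this point, so it cannot hold for every real x for which both sides are defined.
cos²(x) means (cos x)², squaring the output; cos(x²) squares the input. These are different functions.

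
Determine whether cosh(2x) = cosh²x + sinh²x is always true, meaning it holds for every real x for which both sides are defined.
Claim: cosh(2x) = cosh²x + sinh²x.
Reasoning: cosh²x = (e^(2x) + 2 + e^(-2x))/4 and sinh²x = (e^(2x) - 2 + e^(-2x))/4. Adding gives (2e^(2x) + 2e^(-2x))/4 = (e^(2x) + e^(-2x))/2 = cosh(2x).
So the two sides agree for every real x for which both sides are defined.

Conclusion: Yes, this is an identity.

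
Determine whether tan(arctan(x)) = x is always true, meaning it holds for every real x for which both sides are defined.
Yes, this is an identity.

Claim: tan(arctan(x)) = x.
Reasoning: For every real x, arctan(x) is by definition the angle in (-π/2, π/2) whose tangent equals x. Taking the tangent of that angle returns x.
So the two sides agree for every real x for which both sides are defined.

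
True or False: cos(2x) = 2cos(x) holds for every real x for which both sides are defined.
Claim: cos(2x) = 2cos(x).
Test a specific point where both sides are defined: x = 3π/4.
LHS = cos(2x) ≈ 0.0000
RHS = 2cos(x) ≈ -1.4142
Since 0.0000 ≠ -1.4142, the equation fails at this point, so it cannot hold for every real x for which both sides are defined.
The correct double-angle formula is cos(2x) = cos²x - sin²x.

Conclusion: False.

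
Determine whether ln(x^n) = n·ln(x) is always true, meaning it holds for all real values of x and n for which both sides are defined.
Claim: ln(x^n) = n·ln(x).
Reasoning: The right side requires x > 0. For x > 0, x^n = (e^(ln x))^n = e^(n·ln x), so taking ln of both sides gives ln(x^n) = n·ln(x).
So the two sides agree for all real values of x and n for which both sides are defined.

Conclusion: Yes, this is an identity.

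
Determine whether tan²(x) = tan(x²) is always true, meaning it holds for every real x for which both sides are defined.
Claim: tan²(x) = tan(x²).
Test a specific point where both sides are defined: x = 3π/4.
LHS = tan²(x) ≈ 1.0000
RHS = tan(x²) ≈ -0.8977
Since 1.0000 ≠ -0.8977, the equation fails at this point, so it cannot hold for every real x for which both sides are defined.
tan²(x) means (tan x)², squaring the output; tan(x²) squares the input. These are different functions.

Conclusion: No, this is NOT an identity.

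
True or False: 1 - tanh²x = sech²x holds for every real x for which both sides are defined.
Claim: 1 - tanh²x = sech²x.
Reasoning: Divide cosh²x - sinh²x = 1 through by cosh²x (never zero): 1 - tanh²x = 1/cosh²x = sech²x.
So the two sides agree for every real x for which both sides are defined.

Conclusion: True.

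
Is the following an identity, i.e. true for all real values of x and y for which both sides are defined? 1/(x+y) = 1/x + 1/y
No, this is NOT an identity.

Claim: 1/(x+y) = 1/x + 1/y.
Test a specific point where both sides are defined: x = 1/2, y = 3/2.
LHS = 1/(x+y) ≈ 0.5000
RHS = 1/x + 1/y ≈ 2.6667
Since 0.5000 ≠ 2.6667, the equation fails at this point, so it cannot hold for all real values of x and y for which both sides are defined.
1/x + 1/y = (x+y)/(xy), which is not 1/(x+y).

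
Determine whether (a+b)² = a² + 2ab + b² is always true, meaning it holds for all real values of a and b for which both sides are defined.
Claim: (a+b)² = a² + 2ab + b².
Reasoning: Expand: (a+b)² = (a+b)(a+b) = a·a + a·b + b·a + b·b = a² + 2ab + b².
So the two sides agree for all real values of a and b for which both sides are defined.

Conclusion: Yes, this is an identity.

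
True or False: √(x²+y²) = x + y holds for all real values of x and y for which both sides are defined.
False.

Claim: √(x²+y²) = x + y.
Test a specific point where both sides are defined: x = 2, y = -3.
LHS = √(x²+y²) ≈ 3.6056
RHS = x + y ≈ -1.0000
Since 3.6056 ≠ -1.0000, the equation fails at this point, so it cannot hold for all real values of x and y for which both sides are defined.
(x+y)² = x² + 2xy + y², not x² + y², so the square root does not split this way.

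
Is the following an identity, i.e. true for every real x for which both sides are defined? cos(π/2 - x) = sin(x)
Yes, this is an identity.

Claim: cos(π/2 - x) = sin(x).
Reasoning: Use cos(u - v) = cos(u)cos(v) + sin(u)sin(v) with u = π/2, v = x: cos(π/2)cos(x) + sin(π/2)sin(x) = 0·cos(x) + 1·sin(x) = sin(x).
So the two sides agree for every real x for which both sides are defined.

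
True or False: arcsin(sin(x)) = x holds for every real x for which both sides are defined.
False.

Claim: arcsin(sin(x)) = x.
Test a specific point where both sides are defined: x = 2π/3.
LHS = arcsin(sin(x)) ≈ 1.0472
RHS = x ≈ 2.0944
Since 1.0472 ≠ 2.0944, the equation fails at this point, so it cannot hold for every real x for which both sides are defined.
arcsin only returns values in [-π/2, π/2], so arcsin(sin(x)) = x holds only for x in that interval, not for all real x.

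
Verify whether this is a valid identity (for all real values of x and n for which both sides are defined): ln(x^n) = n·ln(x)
Yes, this is an identity.

Claim: ln(x^n) = n·ln(x).
Reasoning: The right side requires x > 0. For x > 0, x^n = (e^(ln x))^n = e^(n·ln x), so taking ln of both sides gives ln(x^n) = n·ln(x).
So the two sides agree for all real values of x and n for which both sides are defined.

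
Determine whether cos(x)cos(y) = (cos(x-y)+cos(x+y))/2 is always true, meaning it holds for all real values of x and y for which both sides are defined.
Claim: cos(x)cos(y) = (cos(x-y)+cos(x+y))/2.
Reasoning: cos(x-y) = cos(x)cos(y) + sin(x)sin(y) and cos(x+y) = cos(x)cos(y) - sin(x)sin(y). Adding, cos(x-y) + cos(x+y) = 2cos(x)cos(y); divide by 2.
So the two sides agree for all real values of x and y for which both sides are defined.

Conclusion: Yes, this is an identity.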